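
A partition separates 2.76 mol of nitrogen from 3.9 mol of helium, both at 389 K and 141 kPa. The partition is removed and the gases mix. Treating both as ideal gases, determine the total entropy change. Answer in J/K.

ΔS_mix = 37.6 J/K

Mole fractions: x_A = 2.76/6.66 = 0.414, x_B = 0.586.
ΔS_mix = −R(n_A ln x_A + n_B ln x_B) = −8.314 × (2.76 ln 0.414 + 3.9 ln 0.586) = 37.6 J/K.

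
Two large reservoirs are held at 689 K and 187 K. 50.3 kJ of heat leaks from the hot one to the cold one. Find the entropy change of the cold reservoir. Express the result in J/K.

ΔS_cold = 269 J/K

The cold reservoir gains heat Q, so ΔS_cold = +Q/T_C = 50300/187 = 269 J/K.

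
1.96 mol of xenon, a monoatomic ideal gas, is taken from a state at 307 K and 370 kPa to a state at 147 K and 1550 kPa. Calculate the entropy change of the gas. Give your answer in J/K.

ΔS = -53.3 J/K

ΔS = nC_p ln(T₂/T₁) − nR ln(P₂/P₁), with C_p = 5R/2 = 20.79 J mol⁻¹ K⁻¹ for a monoatomic ideal gas.
ΔS = 1.96 × [20.79 × ln(147/307) − 8.314 × ln(1550/370)] = -53.3 J/K.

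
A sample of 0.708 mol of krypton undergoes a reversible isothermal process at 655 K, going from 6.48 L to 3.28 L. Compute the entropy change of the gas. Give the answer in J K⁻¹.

ΔS_gas = -4.01 J/K

For an isothermal ideal gas ΔS_gas = nR ln(V₂/V₁) = 0.708 × 8.314 × ln(3.28/6.48) = -4.01 J/K.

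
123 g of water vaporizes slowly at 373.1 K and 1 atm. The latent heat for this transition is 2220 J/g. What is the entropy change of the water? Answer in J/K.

ΔS = 732 J/K

Heat absorbed by the substance: Q = mL = 123 × 2220 = 273060 J.
At constant T, ΔS = Q_rev/T = 273060 / 373.1 = 732 J/K.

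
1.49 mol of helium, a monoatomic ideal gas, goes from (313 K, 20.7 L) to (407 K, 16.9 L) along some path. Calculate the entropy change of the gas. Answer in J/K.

ΔS = 2.37 J/K

Entropy is a state function: ΔS = nC_V ln(T₂/T₁) + nR ln(V₂/V₁), with C_V = 3R/2 = 12.47 J mol⁻¹ K⁻¹ for a monoatomic ideal gas.
ΔS = 1.49 × [12.47 × ln(407/313) + 8.314 × ln(16.9/20.7)] = 2.37 J/K.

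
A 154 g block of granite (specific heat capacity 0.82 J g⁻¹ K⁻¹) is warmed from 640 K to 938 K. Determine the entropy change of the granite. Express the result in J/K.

ΔS = 48.3 J/K

ΔS = ∫dQ_rev/T = m c ln(T₂/T₁) = 154 × 0.82 × ln(938/640) = 48.3 J/K.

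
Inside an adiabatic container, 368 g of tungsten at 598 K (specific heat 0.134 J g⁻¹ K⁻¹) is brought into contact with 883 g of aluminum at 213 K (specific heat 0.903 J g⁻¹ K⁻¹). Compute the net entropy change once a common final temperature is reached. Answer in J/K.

ΔS_total = 33.8 J/K

Energy balance: T_f = (m₁c₁T₁ + m₂c₂T₂)/(m₁c₁ + m₂c₂) = 235.42 K.
ΔS₁ = m₁c₁ ln(T_f/T₁) = 49.312 × ln(235.42/598) = -45.97 J/K.
ΔS₂ = m₂c₂ ln(T_f/T₂) = 797.349 × ln(235.42/213) = 79.81 J/K.
ΔS_total = -45.97 + 79.81 = 33.8 J/K.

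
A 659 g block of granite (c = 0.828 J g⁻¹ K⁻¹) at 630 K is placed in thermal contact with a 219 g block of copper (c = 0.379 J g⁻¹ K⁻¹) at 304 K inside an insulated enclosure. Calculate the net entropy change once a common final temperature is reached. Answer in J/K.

ΔS_total = 16 J/K

Energy balance: T_f = (m₁c₁T₁ + m₂c₂T₂)/(m₁c₁ + m₂c₂) = 586.96 K.
ΔS₁ = m₁c₁ ln(T_f/T₁) = 545.652 × ln(586.96/630) = -38.61 J/K.
ΔS₂ = m₂c₂ ln(T_f/T₂) = 83.001 × ln(586.96/304) = 54.61 J/K.
ΔS_total = -38.61 + 54.61 = 16 J/K.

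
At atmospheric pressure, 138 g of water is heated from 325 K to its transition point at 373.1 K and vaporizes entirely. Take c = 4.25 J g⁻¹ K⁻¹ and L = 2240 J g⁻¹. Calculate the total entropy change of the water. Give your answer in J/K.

ΔS = 909 J/K

Warming step: ΔS₁ = m c ln(T_tr/T_i) = 138 × 4.25 × ln(373.1/325) = 80.95 J/K.
Phase change: ΔS₂ = +mL/T_tr = 138 × 2240 / 373.1 = 828.5 J/K.
ΔS_total = (80.95) + (828.5) = 909 J/K.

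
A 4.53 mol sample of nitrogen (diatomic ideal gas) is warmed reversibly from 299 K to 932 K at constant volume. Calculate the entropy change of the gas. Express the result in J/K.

At constant volume, ΔS = nC_V ln(T₂/T₁) with C_V = 5R/2 = 20.79 J mol⁻¹ K⁻¹.
ΔS = 4.53 × 20.79 × ln(932/299) = 107 J/K.

ΔS = 107 J/K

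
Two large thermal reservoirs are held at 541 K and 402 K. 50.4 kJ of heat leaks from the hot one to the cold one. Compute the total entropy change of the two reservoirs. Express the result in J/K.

ΔS_hot = −Q/T_H = −50400/541 = -93.16 J/K and ΔS_cold = +Q/T_C = 50400/402 = 125.4 J/K.
ΔS_total = -93.16 + 125.4 = 32.2 J/K, positive as the second law requires.

ΔS_total = 32.2 J/K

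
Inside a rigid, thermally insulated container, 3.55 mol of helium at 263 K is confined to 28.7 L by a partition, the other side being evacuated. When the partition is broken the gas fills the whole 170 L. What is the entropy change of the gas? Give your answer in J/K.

ΔS_gas = 52.5 J/K

For an ideal gas in free expansion Q = 0 and W = 0, so T is unchanged.
Entropy is a state function; using a reversible isothermal path, ΔS_gas = nR ln(V₂/V₁) = 3.55 × 8.314 × ln(170/28.7) = 52.5 J/K.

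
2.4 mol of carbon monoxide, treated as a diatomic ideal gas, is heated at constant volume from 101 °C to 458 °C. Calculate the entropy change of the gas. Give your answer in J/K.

ΔS = 33.4 J/K

In kelvin: T₁ = 374.15 K, T₂ = 731.15 K. At constant volume, ΔS = nC_V ln(T₂/T₁) with C_V = 5R/2 = 20.79 J mol⁻¹ K⁻¹.
ΔS = 2.4 × 20.79 × ln(731.15/374.15) = 33.4 J/K.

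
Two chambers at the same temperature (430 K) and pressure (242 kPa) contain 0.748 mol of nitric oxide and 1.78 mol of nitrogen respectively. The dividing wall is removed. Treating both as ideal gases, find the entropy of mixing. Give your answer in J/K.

ΔS_mix = 12.8 J/K

Mole fractions: x_A = 0.748/2.53 = 0.296, x_B = 0.704.
ΔS_mix = −R(n_A ln x_A + n_B ln x_B) = −8.314 × (0.748 ln 0.296 + 1.78 ln 0.704) = 12.8 J/K.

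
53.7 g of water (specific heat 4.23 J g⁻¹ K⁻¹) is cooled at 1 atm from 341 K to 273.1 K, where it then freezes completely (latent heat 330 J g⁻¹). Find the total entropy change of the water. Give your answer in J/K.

Cooling step: ΔS₁ = m c ln(T_tr/T_i) = 53.7 × 4.23 × ln(273.1/341) = -50.44 J/K.
Phase change: ΔS₂ = −mL/T_tr = −53.7 × 330 / 273.1 = -64.89 J/K.
ΔS_total = (-50.44) + (-64.89) = -115 J/K.

ΔS = -115 J/K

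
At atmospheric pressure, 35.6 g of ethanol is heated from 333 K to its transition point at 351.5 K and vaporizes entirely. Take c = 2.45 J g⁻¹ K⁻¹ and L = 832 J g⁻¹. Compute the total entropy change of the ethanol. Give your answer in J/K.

Warming step: ΔS₁ = m c ln(T_tr/T_i) = 35.6 × 2.45 × ln(351.5/333) = 4.716 J/K.
Phase change: ΔS₂ = +mL/T_tr = 35.6 × 832 / 351.5 = 84.27 J/K.
ΔS_total = (4.716) + (84.27) = 89 J/K.

ΔS = 89 J/K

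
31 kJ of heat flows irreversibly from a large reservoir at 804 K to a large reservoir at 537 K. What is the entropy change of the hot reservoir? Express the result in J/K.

ΔS_hot = -38.6 J/K

The hot reservoir loses heat Q, so ΔS_hot = −Q/T_H = −31000/804 = -38.6 J/K.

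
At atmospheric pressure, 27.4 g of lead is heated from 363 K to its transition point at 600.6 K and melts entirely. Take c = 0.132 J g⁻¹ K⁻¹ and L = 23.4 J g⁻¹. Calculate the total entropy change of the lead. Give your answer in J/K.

Warming step: ΔS₁ = m c ln(T_tr/T_i) = 27.4 × 0.132 × ln(600.6/363) = 1.821 J/K.
Phase change: ΔS₂ = +mL/T_tr = 27.4 × 23.4 / 600.6 = 1.068 J/K.
ΔS_total = (1.821) + (1.068) = 2.89 J/K.

ΔS = 2.89 J/K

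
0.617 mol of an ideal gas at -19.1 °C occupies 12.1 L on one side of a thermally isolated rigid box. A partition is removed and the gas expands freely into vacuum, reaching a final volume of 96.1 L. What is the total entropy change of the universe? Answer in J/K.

ΔS_universe = 10.6 J/K

No heat is exchanged and no work is done, so the ideal-gas temperature stays constant.
Entropy is a state function; using a reversible isothermal path, ΔS_gas = nR ln(V₂/V₁) = 0.617 × 8.314 × ln(96.1/12.1) = 10.6 J/K.
The insulated surroundings exchange no heat, so ΔS_surr = 0 and ΔS_universe = ΔS_gas.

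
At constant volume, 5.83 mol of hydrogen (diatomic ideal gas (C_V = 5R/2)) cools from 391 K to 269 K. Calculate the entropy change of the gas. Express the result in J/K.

ΔS = -45.3 J/K

At constant volume, ΔS = nC_V ln(T₂/T₁) with C_V = 5R/2 = 20.79 J mol⁻¹ K⁻¹.
ΔS = 5.83 × 20.79 × ln(269/391) = -45.3 J/K.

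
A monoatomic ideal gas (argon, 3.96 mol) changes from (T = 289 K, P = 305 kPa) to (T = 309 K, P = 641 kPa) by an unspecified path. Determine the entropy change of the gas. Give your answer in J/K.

ΔS = -18.9 J/K

ΔS = nC_p ln(T₂/T₁) − nR ln(P₂/P₁), with C_p = 5R/2 = 20.79 J mol⁻¹ K⁻¹ for a monoatomic ideal gas.
ΔS = 3.96 × [20.79 × ln(309/289) − 8.314 × ln(641/305)] = -18.9 J/K.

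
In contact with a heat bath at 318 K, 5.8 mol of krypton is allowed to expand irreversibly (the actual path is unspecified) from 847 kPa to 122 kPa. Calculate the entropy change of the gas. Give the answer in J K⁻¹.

ΔS_gas = 93.4 J/K

Entropy is a state function, so ΔS_gas depends only on the end states.
For an isothermal ideal gas ΔS_gas = nR ln(P₁/P₂) = 5.8 × 8.314 × ln(847/122) = 93.4 J/K.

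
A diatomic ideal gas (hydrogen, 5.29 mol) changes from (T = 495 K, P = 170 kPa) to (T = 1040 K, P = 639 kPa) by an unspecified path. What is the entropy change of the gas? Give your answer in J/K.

ΔS = 56 J/K

ΔS = nC_p ln(T₂/T₁) − nR ln(P₂/P₁), with C_p = 7R/2 = 29.1 J mol⁻¹ K⁻¹ for a diatomic ideal gas.
ΔS = 5.29 × [29.1 × ln(1040/495) − 8.314 × ln(639/170)] = 56 J/K.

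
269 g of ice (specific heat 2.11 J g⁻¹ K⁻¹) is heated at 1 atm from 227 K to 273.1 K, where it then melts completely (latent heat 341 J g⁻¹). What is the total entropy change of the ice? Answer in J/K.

Warming step: ΔS₁ = m c ln(T_tr/T_i) = 269 × 2.11 × ln(273.1/227) = 104.9 J/K.
Phase change: ΔS₂ = +mL/T_tr = 269 × 341 / 273.1 = 335.9 J/K.
ΔS_total = (104.9) + (335.9) = 441 J/K.

ΔS = 441 J/K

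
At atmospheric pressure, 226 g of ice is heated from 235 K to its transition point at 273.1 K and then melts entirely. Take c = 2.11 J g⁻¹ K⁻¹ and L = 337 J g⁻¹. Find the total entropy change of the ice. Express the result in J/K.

ΔS = 351 J/K

Warming step: ΔS₁ = m c ln(T_tr/T_i) = 226 × 2.11 × ln(273.1/235) = 71.65 J/K.
Phase change: ΔS₂ = +mL/T_tr = 226 × 337 / 273.1 = 278.9 J/K.
ΔS_total = (71.65) + (278.9) = 351 J/K.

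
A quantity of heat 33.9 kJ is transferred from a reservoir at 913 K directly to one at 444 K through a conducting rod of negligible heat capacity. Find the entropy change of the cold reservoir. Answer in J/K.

ΔS_cold = 76.4 J/K

The cold reservoir gains heat Q, so ΔS_cold = +Q/T_C = 33900/444 = 76.4 J/K.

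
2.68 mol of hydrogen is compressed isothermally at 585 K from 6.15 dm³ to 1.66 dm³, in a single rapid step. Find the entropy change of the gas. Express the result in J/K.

Entropy is a state function, so ΔS_gas depends only on the end states.
For an isothermal ideal gas ΔS_gas = nR ln(V₂/V₁) = 2.68 × 8.314 × ln(1.66/6.15) = -29.2 J/K.

ΔS_gas = -29.2 J/K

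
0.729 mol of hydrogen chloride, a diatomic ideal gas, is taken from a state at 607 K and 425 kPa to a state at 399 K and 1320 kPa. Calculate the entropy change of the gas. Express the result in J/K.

ΔS = nC_p ln(T₂/T₁) − nR ln(P₂/P₁), with C_p = 7R/2 = 29.1 J mol⁻¹ K⁻¹ for a diatomic ideal gas.
ΔS = 0.729 × [29.1 × ln(399/607) − 8.314 × ln(1320/425)] = -15.8 J/K.

ΔS = -15.8 J/K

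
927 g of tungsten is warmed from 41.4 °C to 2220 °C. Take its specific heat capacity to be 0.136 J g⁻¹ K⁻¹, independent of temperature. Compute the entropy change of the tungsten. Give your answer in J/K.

In kelvin: T₁ = 314.55 K, T₂ = 2493.15 K. ΔS = ∫dQ_rev/T = m c ln(T₂/T₁) = 927 × 0.136 × ln(2493.15/314.55) = 261 J/K.

ΔS = 261 J/K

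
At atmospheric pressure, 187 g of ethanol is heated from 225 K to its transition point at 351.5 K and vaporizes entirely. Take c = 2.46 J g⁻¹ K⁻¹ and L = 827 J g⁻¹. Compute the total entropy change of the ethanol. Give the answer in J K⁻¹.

Warming step: ΔS₁ = m c ln(T_tr/T_i) = 187 × 2.46 × ln(351.5/225) = 205.2 J/K.
Phase change: ΔS₂ = +mL/T_tr = 187 × 827 / 351.5 = 440 J/K.
ΔS_total = (205.2) + (440) = 645 J/K.

ΔS = 645 J/K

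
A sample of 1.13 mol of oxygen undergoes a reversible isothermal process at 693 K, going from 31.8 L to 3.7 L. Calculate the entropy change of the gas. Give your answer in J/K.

ΔS_gas = -20.2 J/K

For an isothermal ideal gas ΔS_gas = nR ln(V₂/V₁) = 1.13 × 8.314 × ln(3.7/31.8) = -20.2 J/K.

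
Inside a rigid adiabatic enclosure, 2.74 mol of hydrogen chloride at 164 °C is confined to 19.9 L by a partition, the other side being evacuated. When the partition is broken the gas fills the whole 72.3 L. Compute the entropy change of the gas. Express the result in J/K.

ΔS_gas = 29.4 J/K

For an ideal gas in free expansion Q = 0 and W = 0, so T is unchanged.
Entropy is a state function; using a reversible isothermal path, ΔS_gas = nR ln(V₂/V₁) = 2.74 × 8.314 × ln(72.3/19.9) = 29.4 J/K.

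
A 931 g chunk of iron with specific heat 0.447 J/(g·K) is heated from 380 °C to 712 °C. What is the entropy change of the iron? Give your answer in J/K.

In kelvin: T₁ = 653.15 K, T₂ = 985.15 K. ΔS = ∫dQ_rev/T = m c ln(T₂/T₁) = 931 × 0.447 × ln(985.15/653.15) = 171 J/K.

ΔS = 171 J/K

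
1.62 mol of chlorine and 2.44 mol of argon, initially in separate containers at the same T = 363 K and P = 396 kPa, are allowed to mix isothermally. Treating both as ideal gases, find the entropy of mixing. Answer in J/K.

Mole fractions: x_A = 1.62/4.06 = 0.399, x_B = 0.601.
ΔS_mix = −R(n_A ln x_A + n_B ln x_B) = −8.314 × (1.62 ln 0.399 + 2.44 ln 0.601) = 22.7 J/K.

ΔS_mix = 22.7 J/K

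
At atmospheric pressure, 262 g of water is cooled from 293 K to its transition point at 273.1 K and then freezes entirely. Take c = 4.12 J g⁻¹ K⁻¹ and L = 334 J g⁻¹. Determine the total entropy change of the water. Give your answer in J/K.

ΔS = -396 J/K

Cooling step: ΔS₁ = m c ln(T_tr/T_i) = 262 × 4.12 × ln(273.1/293) = -75.92 J/K.
Phase change: ΔS₂ = −mL/T_tr = −262 × 334 / 273.1 = -320.4 J/K.
ΔS_total = (-75.92) + (-320.4) = -396 J/K.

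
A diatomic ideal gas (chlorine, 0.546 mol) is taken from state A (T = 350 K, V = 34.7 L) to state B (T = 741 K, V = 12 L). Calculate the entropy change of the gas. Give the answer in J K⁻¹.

Entropy is a state function: ΔS = nC_V ln(T₂/T₁) + nR ln(V₂/V₁), with C_V = 5R/2 = 20.79 J mol⁻¹ K⁻¹ for a diatomic ideal gas.
ΔS = 0.546 × [20.79 × ln(741/350) + 8.314 × ln(12/34.7)] = 3.69 J/K.

ΔS = 3.69 J/K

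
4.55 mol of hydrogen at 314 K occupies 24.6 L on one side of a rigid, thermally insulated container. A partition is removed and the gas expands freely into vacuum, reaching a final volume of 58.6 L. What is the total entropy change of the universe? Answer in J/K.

ΔS_universe = 32.8 J/K

For an ideal gas in free expansion Q = 0 and W = 0, so T is unchanged.
Entropy is a state function; using a reversible isothermal path, ΔS_gas = nR ln(V₂/V₁) = 4.55 × 8.314 × ln(58.6/24.6) = 32.8 J/K.
The insulated surroundings exchange no heat, so ΔS_surr = 0 and ΔS_universe = ΔS_gas.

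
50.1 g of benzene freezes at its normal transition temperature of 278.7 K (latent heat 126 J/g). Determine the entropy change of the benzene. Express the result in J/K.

Heat released by the substance: Q = −mL = −50.1 × 126 = −6312.6 J.
At constant T, ΔS = Q_rev/T = −6312.6 / 278.7 = -22.7 J/K.

ΔS = -22.7 J/K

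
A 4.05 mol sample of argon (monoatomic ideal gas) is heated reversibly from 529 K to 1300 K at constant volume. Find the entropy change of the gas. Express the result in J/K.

At constant volume, ΔS = nC_V ln(T₂/T₁) with C_V = 3R/2 = 12.47 J mol⁻¹ K⁻¹.
ΔS = 4.05 × 12.47 × ln(1300/529) = 45.4 J/K.

ΔS = 45.4 J/K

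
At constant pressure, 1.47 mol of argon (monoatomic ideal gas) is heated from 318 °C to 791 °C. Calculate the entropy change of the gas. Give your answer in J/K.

In kelvin: T₁ = 591.15 K, T₂ = 1064.15 K. At constant pressure, ΔS = nC_p ln(T₂/T₁) with C_p = 5R/2 = 20.79 J mol⁻¹ K⁻¹.
ΔS = 1.47 × 20.79 × ln(1064.15/591.15) = 18 J/K.

ΔS = 18 J/K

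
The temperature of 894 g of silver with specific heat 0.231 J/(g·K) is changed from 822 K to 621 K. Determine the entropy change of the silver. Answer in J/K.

ΔS = -57.9 J/K

ΔS = ∫dQ_rev/T = m c ln(T₂/T₁) = 894 × 0.231 × ln(621/822) = -57.9 J/K.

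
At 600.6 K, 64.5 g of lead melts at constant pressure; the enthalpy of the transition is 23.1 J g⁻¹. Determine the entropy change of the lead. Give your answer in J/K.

Heat absorbed by the substance: Q = mL = 64.5 × 23.1 = 1489.95 J.
At constant T, ΔS = Q_rev/T = 1489.95 / 600.6 = 2.48 J/K.

ΔS = 2.48 J/K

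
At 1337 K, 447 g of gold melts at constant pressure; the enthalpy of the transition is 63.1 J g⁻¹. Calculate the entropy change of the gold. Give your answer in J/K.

ΔS = 21.1 J/K

Heat absorbed by the substance: Q = mL = 447 × 63.1 = 28205.7 J.
At constant T, ΔS = Q_rev/T = 28205.7 / 1337 = 21.1 J/K.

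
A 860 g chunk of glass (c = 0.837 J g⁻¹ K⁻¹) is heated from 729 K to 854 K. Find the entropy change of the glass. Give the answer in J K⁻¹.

ΔS = 114 J/K

ΔS = ∫dQ_rev/T = m c ln(T₂/T₁) = 860 × 0.837 × ln(854/729) = 114 J/K.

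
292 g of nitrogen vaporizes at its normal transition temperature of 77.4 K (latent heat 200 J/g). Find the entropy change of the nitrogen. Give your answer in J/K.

ΔS = 755 J/K

Heat absorbed by the substance: Q = mL = 292 × 200 = 58400 J.
At constant T, ΔS = Q_rev/T = 58400 / 77.4 = 755 J/K.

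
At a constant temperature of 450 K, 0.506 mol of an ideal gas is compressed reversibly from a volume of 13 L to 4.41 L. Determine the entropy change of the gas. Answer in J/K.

ΔS_gas = -4.55 J/K

For an isothermal ideal gas ΔS_gas = nR ln(V₂/V₁) = 0.506 × 8.314 × ln(4.41/13) = -4.55 J/K.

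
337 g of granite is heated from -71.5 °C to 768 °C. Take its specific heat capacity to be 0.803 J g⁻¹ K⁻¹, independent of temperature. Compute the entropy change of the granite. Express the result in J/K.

ΔS = 444 J/K

In kelvin: T₁ = 201.65 K, T₂ = 1041.15 K. ΔS = ∫dQ_rev/T = m c ln(T₂/T₁) = 337 × 0.803 × ln(1041.15/201.65) = 444 J/K.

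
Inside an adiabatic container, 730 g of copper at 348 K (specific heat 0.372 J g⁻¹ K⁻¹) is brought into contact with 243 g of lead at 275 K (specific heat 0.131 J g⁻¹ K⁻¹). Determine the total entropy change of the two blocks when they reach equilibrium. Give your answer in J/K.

ΔS_total = 0.742 J/K

Energy balance: T_f = (m₁c₁T₁ + m₂c₂T₂)/(m₁c₁ + m₂c₂) = 340.34 K.
ΔS₁ = m₁c₁ ln(T_f/T₁) = 271.56 × ln(340.34/348) = -6.044 J/K.
ΔS₂ = m₂c₂ ln(T_f/T₂) = 31.833 × ln(340.34/275) = 6.786 J/K.
ΔS_total = -6.044 + 6.786 = 0.742 J/K.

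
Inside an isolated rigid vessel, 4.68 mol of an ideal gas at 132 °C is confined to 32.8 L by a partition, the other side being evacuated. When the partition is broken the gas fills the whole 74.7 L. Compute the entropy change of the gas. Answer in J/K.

ΔS_gas = 32 J/K

No heat is exchanged and no work is done, so the ideal-gas temperature stays constant.
Entropy is a state function; using a reversible isothermal path, ΔS_gas = nR ln(V₂/V₁) = 4.68 × 8.314 × ln(74.7/32.8) = 32 J/K.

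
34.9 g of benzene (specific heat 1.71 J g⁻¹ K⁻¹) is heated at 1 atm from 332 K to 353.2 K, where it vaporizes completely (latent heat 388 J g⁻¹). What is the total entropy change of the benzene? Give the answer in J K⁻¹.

Warming step: ΔS₁ = m c ln(T_tr/T_i) = 34.9 × 1.71 × ln(353.2/332) = 3.694 J/K.
Phase change: ΔS₂ = +mL/T_tr = 34.9 × 388 / 353.2 = 38.34 J/K.
ΔS_total = (3.694) + (38.34) = 42 J/K.

ΔS = 42 J/K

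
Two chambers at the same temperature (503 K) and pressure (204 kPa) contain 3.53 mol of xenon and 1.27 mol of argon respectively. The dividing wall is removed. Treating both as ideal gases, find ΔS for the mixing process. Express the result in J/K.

ΔS_mix = 23.1 J/K

Mole fractions: x_A = 3.53/4.8 = 0.735, x_B = 0.265.
ΔS_mix = −R(n_A ln x_A + n_B ln x_B) = −8.314 × (3.53 ln 0.735 + 1.27 ln 0.265) = 23.1 J/K.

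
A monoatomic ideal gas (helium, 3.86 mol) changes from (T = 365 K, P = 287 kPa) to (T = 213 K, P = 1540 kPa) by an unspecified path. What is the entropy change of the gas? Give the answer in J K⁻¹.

ΔS = -97.1 J/K

ΔS = nC_p ln(T₂/T₁) − nR ln(P₂/P₁), with C_p = 5R/2 = 20.79 J mol⁻¹ K⁻¹ for a monoatomic ideal gas.
ΔS = 3.86 × [20.79 × ln(213/365) − 8.314 × ln(1540/287)] = -97.1 J/K.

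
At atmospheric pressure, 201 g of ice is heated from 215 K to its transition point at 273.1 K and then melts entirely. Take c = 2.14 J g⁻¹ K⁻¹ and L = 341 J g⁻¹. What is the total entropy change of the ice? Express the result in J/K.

ΔS = 354 J/K

Warming step: ΔS₁ = m c ln(T_tr/T_i) = 201 × 2.14 × ln(273.1/215) = 102.9 J/K.
Phase change: ΔS₂ = +mL/T_tr = 201 × 341 / 273.1 = 251 J/K.
ΔS_total = (102.9) + (251) = 354 J/K.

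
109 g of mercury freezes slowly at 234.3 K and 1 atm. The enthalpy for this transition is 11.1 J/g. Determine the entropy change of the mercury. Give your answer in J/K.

Heat released by the substance: Q = −mL = −109 × 11.1 = −1209.9 J.
At constant T, ΔS = Q_rev/T = −1209.9 / 234.3 = -5.16 J/K.

ΔS = -5.16 J/K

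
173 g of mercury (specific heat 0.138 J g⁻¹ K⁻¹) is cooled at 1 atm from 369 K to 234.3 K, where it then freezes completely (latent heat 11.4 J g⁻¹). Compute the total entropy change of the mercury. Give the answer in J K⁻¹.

Cooling step: ΔS₁ = m c ln(T_tr/T_i) = 173 × 0.138 × ln(234.3/369) = -10.84 J/K.
Phase change: ΔS₂ = −mL/T_tr = −173 × 11.4 / 234.3 = -8.417 J/K.
ΔS_total = (-10.84) + (-8.417) = -19.3 J/K.

ΔS = -19.3 J/K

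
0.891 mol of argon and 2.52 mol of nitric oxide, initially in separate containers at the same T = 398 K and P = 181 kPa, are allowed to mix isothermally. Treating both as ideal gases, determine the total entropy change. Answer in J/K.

ΔS_mix = 16.3 J/K

Mole fractions: x_A = 0.891/3.41 = 0.261, x_B = 0.739.
ΔS_mix = −R(n_A ln x_A + n_B ln x_B) = −8.314 × (0.891 ln 0.261 + 2.52 ln 0.739) = 16.3 J/K.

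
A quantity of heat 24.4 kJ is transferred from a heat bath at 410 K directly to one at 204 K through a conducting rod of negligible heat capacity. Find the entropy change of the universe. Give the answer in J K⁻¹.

ΔS_hot = −Q/T_H = −24400/410 = -59.51 J/K and ΔS_cold = +Q/T_C = 24400/204 = 119.6 J/K.
ΔS_total = -59.51 + 119.6 = 60.1 J/K, positive as the second law requires.

ΔS_total = 60.1 J/K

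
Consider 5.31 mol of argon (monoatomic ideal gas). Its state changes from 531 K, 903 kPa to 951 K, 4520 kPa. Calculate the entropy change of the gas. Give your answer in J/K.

ΔS = nC_p ln(T₂/T₁) − nR ln(P₂/P₁), with C_p = 5R/2 = 20.79 J mol⁻¹ K⁻¹ for a monoatomic ideal gas.
ΔS = 5.31 × [20.79 × ln(951/531) − 8.314 × ln(4520/903)] = -6.78 J/K.

ΔS = -6.78 J/K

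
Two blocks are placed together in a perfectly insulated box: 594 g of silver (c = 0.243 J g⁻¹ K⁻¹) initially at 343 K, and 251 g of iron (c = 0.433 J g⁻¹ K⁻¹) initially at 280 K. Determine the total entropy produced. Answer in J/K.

ΔS_total = 1.26 J/K

Energy balance: T_f = (m₁c₁T₁ + m₂c₂T₂)/(m₁c₁ + m₂c₂) = 315.94 K.
ΔS₁ = m₁c₁ ln(T_f/T₁) = 144.342 × ln(315.94/343) = -11.86 J/K.
ΔS₂ = m₂c₂ ln(T_f/T₂) = 108.683 × ln(315.94/280) = 13.12 J/K.
ΔS_total = -11.86 + 13.12 = 1.26 J/K.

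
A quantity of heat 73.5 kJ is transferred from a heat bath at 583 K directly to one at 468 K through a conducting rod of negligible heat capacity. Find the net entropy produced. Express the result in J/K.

ΔS_hot = −Q/T_H = −73500/583 = -126.1 J/K and ΔS_cold = +Q/T_C = 73500/468 = 157.1 J/K.
ΔS_total = -126.1 + 157.1 = 31 J/K, positive as the second law requires.

ΔS_total = 31 J/K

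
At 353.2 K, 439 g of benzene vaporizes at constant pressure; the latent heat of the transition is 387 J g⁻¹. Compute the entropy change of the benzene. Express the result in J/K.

Heat absorbed by the substance: Q = mL = 439 × 387 = 169893 J.
At constant T, ΔS = Q_rev/T = 169893 / 353.2 = 481 J/K.

ΔS = 481 J/K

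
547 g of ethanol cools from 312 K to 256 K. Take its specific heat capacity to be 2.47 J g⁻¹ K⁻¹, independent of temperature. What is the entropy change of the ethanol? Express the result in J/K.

ΔS = ∫dQ_rev/T = m c ln(T₂/T₁) = 547 × 2.47 × ln(256/312) = -267 J/K.

ΔS = -267 J/K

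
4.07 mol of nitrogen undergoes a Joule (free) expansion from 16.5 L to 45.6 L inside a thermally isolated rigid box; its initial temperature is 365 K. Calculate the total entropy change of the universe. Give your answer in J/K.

ΔS_universe = 34.4 J/K

For an ideal gas in free expansion Q = 0 and W = 0, so T is unchanged.
Entropy is a state function; using a reversible isothermal path, ΔS_gas = nR ln(V₂/V₁) = 4.07 × 8.314 × ln(45.6/16.5) = 34.4 J/K.
The insulated surroundings exchange no heat, so ΔS_surr = 0 and ΔS_universe = ΔS_gas.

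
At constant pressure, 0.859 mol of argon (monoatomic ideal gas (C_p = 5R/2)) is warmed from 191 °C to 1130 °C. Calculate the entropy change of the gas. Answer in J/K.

In kelvin: T₁ = 464.15 K, T₂ = 1403.15 K. At constant pressure, ΔS = nC_p ln(T₂/T₁) with C_p = 5R/2 = 20.79 J mol⁻¹ K⁻¹.
ΔS = 0.859 × 20.79 × ln(1403.15/464.15) = 19.8 J/K.

ΔS = 19.8 J/K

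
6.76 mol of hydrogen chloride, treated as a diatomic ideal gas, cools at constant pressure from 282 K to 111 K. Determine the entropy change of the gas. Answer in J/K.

ΔS = -183 J/K

At constant pressure, ΔS = nC_p ln(T₂/T₁) with C_p = 7R/2 = 29.1 J mol⁻¹ K⁻¹.
ΔS = 6.76 × 29.1 × ln(111/282) = -183 J/K.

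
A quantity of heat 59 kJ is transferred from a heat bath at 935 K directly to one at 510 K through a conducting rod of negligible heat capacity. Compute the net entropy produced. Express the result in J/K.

ΔS_hot = −Q/T_H = −59000/935 = -63.1 J/K and ΔS_cold = +Q/T_C = 59000/510 = 115.7 J/K.
ΔS_total = -63.1 + 115.7 = 52.6 J/K, positive as the second law requires.

ΔS_total = 52.6 J/K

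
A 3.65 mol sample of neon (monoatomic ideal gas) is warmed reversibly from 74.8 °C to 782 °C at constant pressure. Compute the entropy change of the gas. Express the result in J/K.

ΔS = 84.2 J/K

In kelvin: T₁ = 347.95 K, T₂ = 1055.15 K. At constant pressure, ΔS = nC_p ln(T₂/T₁) with C_p = 5R/2 = 20.79 J mol⁻¹ K⁻¹.
ΔS = 3.65 × 20.79 × ln(1055.15/347.95) = 84.2 J/K.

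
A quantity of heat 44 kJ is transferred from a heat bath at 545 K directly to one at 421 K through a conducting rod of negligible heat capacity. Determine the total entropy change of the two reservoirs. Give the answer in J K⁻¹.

ΔS_hot = −Q/T_H = −44000/545 = -80.73 J/K and ΔS_cold = +Q/T_C = 44000/421 = 104.5 J/K.
ΔS_total = -80.73 + 104.5 = 23.8 J/K, positive as the second law requires.

ΔS_total = 23.8 J/K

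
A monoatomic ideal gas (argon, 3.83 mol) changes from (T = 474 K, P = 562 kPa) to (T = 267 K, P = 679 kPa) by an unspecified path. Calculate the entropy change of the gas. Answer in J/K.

ΔS = -51.7 J/K

ΔS = nC_p ln(T₂/T₁) − nR ln(P₂/P₁), with C_p = 5R/2 = 20.79 J mol⁻¹ K⁻¹ for a monoatomic ideal gas.
ΔS = 3.83 × [20.79 × ln(267/474) − 8.314 × ln(679/562)] = -51.7 J/K.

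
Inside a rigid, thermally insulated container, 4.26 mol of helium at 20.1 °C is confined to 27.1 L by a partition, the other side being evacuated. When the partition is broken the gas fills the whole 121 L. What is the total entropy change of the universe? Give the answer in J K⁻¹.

No heat is exchanged and no work is done, so the ideal-gas temperature stays constant.
Entropy is a state function; using a reversible isothermal path, ΔS_gas = nR ln(V₂/V₁) = 4.26 × 8.314 × ln(121/27.1) = 53 J/K.
The insulated surroundings exchange no heat, so ΔS_surr = 0 and ΔS_universe = ΔS_gas.

ΔS_universe = 53 J/K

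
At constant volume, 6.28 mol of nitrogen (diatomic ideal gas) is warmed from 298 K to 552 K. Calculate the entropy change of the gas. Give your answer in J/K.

At constant volume, ΔS = nC_V ln(T₂/T₁) with C_V = 5R/2 = 20.79 J mol⁻¹ K⁻¹.
ΔS = 6.28 × 20.79 × ln(552/298) = 80.5 J/K.

ΔS = 80.5 J/K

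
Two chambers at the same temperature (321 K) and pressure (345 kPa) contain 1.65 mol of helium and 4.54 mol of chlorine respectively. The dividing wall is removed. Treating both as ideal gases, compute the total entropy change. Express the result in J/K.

Mole fractions: x_A = 1.65/6.19 = 0.267, x_B = 0.733.
ΔS_mix = −R(n_A ln x_A + n_B ln x_B) = −8.314 × (1.65 ln 0.267 + 4.54 ln 0.733) = 29.8 J/K.

ΔS_mix = 29.8 J/K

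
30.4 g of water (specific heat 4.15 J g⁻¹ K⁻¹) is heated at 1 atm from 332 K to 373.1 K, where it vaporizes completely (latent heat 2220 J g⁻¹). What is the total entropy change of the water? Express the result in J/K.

Warming step: ΔS₁ = m c ln(T_tr/T_i) = 30.4 × 4.15 × ln(373.1/332) = 14.72 J/K.
Phase change: ΔS₂ = +mL/T_tr = 30.4 × 2220 / 373.1 = 180.9 J/K.
ΔS_total = (14.72) + (180.9) = 196 J/K.

ΔS = 196 J/K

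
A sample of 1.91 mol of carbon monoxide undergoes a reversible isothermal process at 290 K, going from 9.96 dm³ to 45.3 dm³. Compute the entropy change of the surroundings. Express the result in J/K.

For an isothermal ideal gas ΔS_gas = nR ln(V₂/V₁) = 1.91 × 8.314 × ln(45.3/9.96) = 24.1 J/K.
The process is reversible, so ΔS_surr = −ΔS_gas = -24.1 J/K and ΔS_universe = 0.

ΔS_surr = -24.1 J/K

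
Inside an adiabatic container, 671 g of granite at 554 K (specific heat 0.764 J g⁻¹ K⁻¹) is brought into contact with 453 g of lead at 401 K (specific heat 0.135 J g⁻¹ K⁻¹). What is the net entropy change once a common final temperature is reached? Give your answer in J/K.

ΔS_total = 2.62 J/K

Energy balance: T_f = (m₁c₁T₁ + m₂c₂T₂)/(m₁c₁ + m₂c₂) = 537.69 K.
ΔS₁ = m₁c₁ ln(T_f/T₁) = 512.644 × ln(537.69/554) = -15.32 J/K.
ΔS₂ = m₂c₂ ln(T_f/T₂) = 61.155 × ln(537.69/401) = 17.94 J/K.
ΔS_total = -15.32 + 17.94 = 2.62 J/K.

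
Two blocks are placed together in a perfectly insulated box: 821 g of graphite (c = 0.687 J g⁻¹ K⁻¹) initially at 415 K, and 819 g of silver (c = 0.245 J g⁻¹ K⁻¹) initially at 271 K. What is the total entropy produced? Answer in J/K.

Energy balance: T_f = (m₁c₁T₁ + m₂c₂T₂)/(m₁c₁ + m₂c₂) = 377.21 K.
ΔS₁ = m₁c₁ ln(T_f/T₁) = 564.027 × ln(377.21/415) = -53.85 J/K.
ΔS₂ = m₂c₂ ln(T_f/T₂) = 200.655 × ln(377.21/271) = 66.36 J/K.
ΔS_total = -53.85 + 66.36 = 12.5 J/K.

ΔS_total = 12.5 J/K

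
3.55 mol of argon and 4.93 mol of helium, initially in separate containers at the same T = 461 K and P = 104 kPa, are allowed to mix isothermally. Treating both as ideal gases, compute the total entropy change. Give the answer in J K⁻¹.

Mole fractions: x_A = 3.55/8.48 = 0.419, x_B = 0.581.
ΔS_mix = −R(n_A ln x_A + n_B ln x_B) = −8.314 × (3.55 ln 0.419 + 4.93 ln 0.581) = 47.9 J/K.

ΔS_mix = 47.9 J/K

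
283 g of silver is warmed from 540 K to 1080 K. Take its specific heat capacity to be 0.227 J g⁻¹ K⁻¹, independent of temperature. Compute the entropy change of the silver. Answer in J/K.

ΔS = 44.5 J/K

ΔS = ∫dQ_rev/T = m c ln(T₂/T₁) = 283 × 0.227 × ln(1080/540) = 44.5 J/K.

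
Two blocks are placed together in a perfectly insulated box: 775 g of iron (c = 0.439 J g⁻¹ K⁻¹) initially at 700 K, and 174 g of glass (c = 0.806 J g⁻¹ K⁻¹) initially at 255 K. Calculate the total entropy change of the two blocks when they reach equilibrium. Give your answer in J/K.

Energy balance: T_f = (m₁c₁T₁ + m₂c₂T₂)/(m₁c₁ + m₂c₂) = 570.11 K.
ΔS₁ = m₁c₁ ln(T_f/T₁) = 340.225 × ln(570.11/700) = -69.83 J/K.
ΔS₂ = m₂c₂ ln(T_f/T₂) = 140.244 × ln(570.11/255) = 112.8 J/K.
ΔS_total = -69.83 + 112.8 = 43 J/K.

ΔS_total = 43 J/K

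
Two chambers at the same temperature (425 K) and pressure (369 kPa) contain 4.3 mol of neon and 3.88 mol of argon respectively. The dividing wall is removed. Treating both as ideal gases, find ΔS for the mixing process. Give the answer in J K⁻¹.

Mole fractions: x_A = 4.3/8.18 = 0.526, x_B = 0.474.
ΔS_mix = −R(n_A ln x_A + n_B ln x_B) = −8.314 × (4.3 ln 0.526 + 3.88 ln 0.474) = 47.1 J/K.

ΔS_mix = 47.1 J/K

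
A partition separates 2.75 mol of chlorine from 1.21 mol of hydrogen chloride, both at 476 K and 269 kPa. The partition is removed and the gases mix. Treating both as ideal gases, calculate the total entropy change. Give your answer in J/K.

Mole fractions: x_A = 2.75/3.96 = 0.694, x_B = 0.306.
ΔS_mix = −R(n_A ln x_A + n_B ln x_B) = −8.314 × (2.75 ln 0.694 + 1.21 ln 0.306) = 20.3 J/K.

ΔS_mix = 20.3 J/K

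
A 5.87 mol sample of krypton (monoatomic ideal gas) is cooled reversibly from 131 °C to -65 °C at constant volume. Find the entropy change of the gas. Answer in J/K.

In kelvin: T₁ = 404.15 K, T₂ = 208.15 K. At constant volume, ΔS = nC_V ln(T₂/T₁) with C_V = 3R/2 = 12.47 J mol⁻¹ K⁻¹.
ΔS = 5.87 × 12.47 × ln(208.15/404.15) = -48.6 J/K.

ΔS = -48.6 J/K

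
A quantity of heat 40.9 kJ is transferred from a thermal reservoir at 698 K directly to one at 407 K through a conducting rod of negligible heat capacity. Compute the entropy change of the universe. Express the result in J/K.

ΔS_total = 41.9 J/K

ΔS_hot = −Q/T_H = −40900/698 = -58.6 J/K and ΔS_cold = +Q/T_C = 40900/407 = 100.5 J/K.
ΔS_total = -58.6 + 100.5 = 41.9 J/K, positive as the second law requires.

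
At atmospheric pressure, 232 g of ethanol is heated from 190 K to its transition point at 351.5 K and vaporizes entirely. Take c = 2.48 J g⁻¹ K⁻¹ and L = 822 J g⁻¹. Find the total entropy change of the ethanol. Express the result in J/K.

Warming step: ΔS₁ = m c ln(T_tr/T_i) = 232 × 2.48 × ln(351.5/190) = 354 J/K.
Phase change: ΔS₂ = +mL/T_tr = 232 × 822 / 351.5 = 542.5 J/K.
ΔS_total = (354) + (542.5) = 896 J/K.

ΔS = 896 J/K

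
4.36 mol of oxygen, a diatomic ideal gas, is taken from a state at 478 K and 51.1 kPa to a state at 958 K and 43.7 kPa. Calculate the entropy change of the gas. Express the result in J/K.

ΔS = nC_p ln(T₂/T₁) − nR ln(P₂/P₁), with C_p = 7R/2 = 29.1 J mol⁻¹ K⁻¹ for a diatomic ideal gas.
ΔS = 4.36 × [29.1 × ln(958/478) − 8.314 × ln(43.7/51.1)] = 93.9 J/K.

ΔS = 93.9 J/K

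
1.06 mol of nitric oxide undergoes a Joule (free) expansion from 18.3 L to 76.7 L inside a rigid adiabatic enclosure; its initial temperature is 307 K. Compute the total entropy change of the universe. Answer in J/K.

No heat is exchanged and no work is done, so the ideal-gas temperature stays constant.
Entropy is a state function; using a reversible isothermal path, ΔS_gas = nR ln(V₂/V₁) = 1.06 × 8.314 × ln(76.7/18.3) = 12.6 J/K.
The insulated surroundings exchange no heat, so ΔS_surr = 0 and ΔS_universe = ΔS_gas.

ΔS_universe = 12.6 J/K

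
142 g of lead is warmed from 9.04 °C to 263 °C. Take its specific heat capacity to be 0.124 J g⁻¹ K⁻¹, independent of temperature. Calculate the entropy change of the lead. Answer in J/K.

In kelvin: T₁ = 282.19 K, T₂ = 536.15 K. ΔS = ∫dQ_rev/T = m c ln(T₂/T₁) = 142 × 0.124 × ln(536.15/282.19) = 11.3 J/K.

ΔS = 11.3 J/K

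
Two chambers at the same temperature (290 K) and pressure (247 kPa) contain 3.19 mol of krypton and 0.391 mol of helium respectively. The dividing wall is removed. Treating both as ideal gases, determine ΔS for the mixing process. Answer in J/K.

Mole fractions: x_A = 3.19/3.58 = 0.891, x_B = 0.109.
ΔS_mix = −R(n_A ln x_A + n_B ln x_B) = −8.314 × (3.19 ln 0.891 + 0.391 ln 0.109) = 10.3 J/K.

ΔS_mix = 10.3 J/K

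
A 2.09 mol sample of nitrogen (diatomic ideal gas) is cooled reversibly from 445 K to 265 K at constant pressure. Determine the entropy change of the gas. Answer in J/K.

At constant pressure, ΔS = nC_p ln(T₂/T₁) with C_p = 7R/2 = 29.1 J mol⁻¹ K⁻¹.
ΔS = 2.09 × 29.1 × ln(265/445) = -31.5 J/K.

ΔS = -31.5 J/K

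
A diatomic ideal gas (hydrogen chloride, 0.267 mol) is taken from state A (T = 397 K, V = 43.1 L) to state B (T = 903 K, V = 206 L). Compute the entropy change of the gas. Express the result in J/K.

Entropy is a state function: ΔS = nC_V ln(T₂/T₁) + nR ln(V₂/V₁), with C_V = 5R/2 = 20.79 J mol⁻¹ K⁻¹ for a diatomic ideal gas.
ΔS = 0.267 × [20.79 × ln(903/397) + 8.314 × ln(206/43.1)] = 8.03 J/K.

ΔS = 8.03 J/K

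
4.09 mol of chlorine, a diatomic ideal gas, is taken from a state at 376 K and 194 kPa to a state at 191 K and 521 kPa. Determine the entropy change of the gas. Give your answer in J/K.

ΔS = nC_p ln(T₂/T₁) − nR ln(P₂/P₁), with C_p = 7R/2 = 29.1 J mol⁻¹ K⁻¹ for a diatomic ideal gas.
ΔS = 4.09 × [29.1 × ln(191/376) − 8.314 × ln(521/194)] = -114 J/K.

ΔS = -114 J/K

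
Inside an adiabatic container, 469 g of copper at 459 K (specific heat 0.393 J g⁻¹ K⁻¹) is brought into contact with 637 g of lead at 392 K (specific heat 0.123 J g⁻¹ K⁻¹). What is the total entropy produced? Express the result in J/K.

ΔS_total = 0.67 J/K

Energy balance: T_f = (m₁c₁T₁ + m₂c₂T₂)/(m₁c₁ + m₂c₂) = 439.01 K.
ΔS₁ = m₁c₁ ln(T_f/T₁) = 184.317 × ln(439.01/459) = -8.205 J/K.
ΔS₂ = m₂c₂ ln(T_f/T₂) = 78.351 × ln(439.01/392) = 8.875 J/K.
ΔS_total = -8.205 + 8.875 = 0.67 J/K.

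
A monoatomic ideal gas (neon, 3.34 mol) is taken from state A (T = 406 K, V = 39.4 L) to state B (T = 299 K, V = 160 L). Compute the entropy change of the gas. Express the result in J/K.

ΔS = 26.2 J/K

Entropy is a state function: ΔS = nC_V ln(T₂/T₁) + nR ln(V₂/V₁), with C_V = 3R/2 = 12.47 J mol⁻¹ K⁻¹ for a monoatomic ideal gas.
ΔS = 3.34 × [12.47 × ln(299/406) + 8.314 × ln(160/39.4)] = 26.2 J/K.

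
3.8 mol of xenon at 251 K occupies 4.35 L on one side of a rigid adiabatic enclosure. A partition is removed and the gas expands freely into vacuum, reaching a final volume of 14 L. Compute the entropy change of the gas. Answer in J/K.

ΔS_gas = 36.9 J/K

For an ideal gas in free expansion Q = 0 and W = 0, so T is unchanged.
Entropy is a state function; using a reversible isothermal path, ΔS_gas = nR ln(V₂/V₁) = 3.8 × 8.314 × ln(14/4.35) = 36.9 J/K.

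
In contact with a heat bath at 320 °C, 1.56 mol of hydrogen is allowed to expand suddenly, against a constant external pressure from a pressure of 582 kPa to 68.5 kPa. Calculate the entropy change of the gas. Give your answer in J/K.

ΔS_gas = 27.8 J/K

Entropy is a state function, so ΔS_gas depends only on the end states.
For an isothermal ideal gas ΔS_gas = nR ln(P₁/P₂) = 1.56 × 8.314 × ln(582/68.5) = 27.8 J/K.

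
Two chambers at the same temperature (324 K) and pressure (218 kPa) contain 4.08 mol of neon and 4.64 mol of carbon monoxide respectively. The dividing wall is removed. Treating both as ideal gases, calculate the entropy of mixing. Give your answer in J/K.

ΔS_mix = 50.1 J/K

Mole fractions: x_A = 4.08/8.72 = 0.468, x_B = 0.532.
ΔS_mix = −R(n_A ln x_A + n_B ln x_B) = −8.314 × (4.08 ln 0.468 + 4.64 ln 0.532) = 50.1 J/K.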